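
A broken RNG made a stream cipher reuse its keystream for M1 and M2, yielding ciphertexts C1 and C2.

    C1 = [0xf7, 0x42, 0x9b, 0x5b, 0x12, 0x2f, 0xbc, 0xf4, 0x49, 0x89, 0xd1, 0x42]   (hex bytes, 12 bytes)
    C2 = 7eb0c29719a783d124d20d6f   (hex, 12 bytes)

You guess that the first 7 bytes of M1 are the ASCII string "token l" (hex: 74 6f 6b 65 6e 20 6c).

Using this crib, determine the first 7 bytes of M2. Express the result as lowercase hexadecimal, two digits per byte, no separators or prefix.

First, C1 ⊕ C2 = (M1 ⊕ K) ⊕ (M2 ⊕ K) = M1 ⊕ M2, so the key drops out. Then M2 = (M1 ⊕ M2) ⊕ M1 over the first 7 bytes.
byte 0: (f7 ⊕ 7e) ⊕ 74 = 89 ⊕ 74 = fd
byte 1: (42 ⊕ b0) ⊕ 6f = f2 ⊕ 6f = 9d
byte 2: (9b ⊕ c2) ⊕ 6b = 59 ⊕ 6b = 32
byte 3: (5b ⊕ 97) ⊕ 65 = cc ⊕ 65 = a9
byte 4: (12 ⊕ 19) ⊕ 6e = 0b ⊕ 6e = 65
byte 5: (2f ⊕ a7) ⊕ 20 = 88 ⊕ 20 = a8
byte 6: (bc ⊕ 83) ⊕ 6c = 3f ⊕ 6c = 53

fd9d32a965a853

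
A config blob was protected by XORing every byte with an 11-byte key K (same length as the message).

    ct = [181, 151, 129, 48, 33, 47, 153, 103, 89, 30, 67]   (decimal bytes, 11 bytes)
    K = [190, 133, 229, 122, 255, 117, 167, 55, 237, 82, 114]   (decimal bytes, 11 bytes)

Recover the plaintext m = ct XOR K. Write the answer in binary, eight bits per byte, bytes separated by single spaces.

b5 XOR be = 0b
97 XOR 85 = 12
81 XOR e5 = 64
30 XOR 7a = 4a
21 XOR ff = de
2f XOR 75 = 5a
99 XOR a7 = 3e
67 XOR 37 = 50
59 XOR ed = b4
1e XOR 52 = 4c
43 XOR 72 = 31

00001011 00010010 01100100 01001010 11011110 01011010 00111110 01010000 10110100 01001100 00110001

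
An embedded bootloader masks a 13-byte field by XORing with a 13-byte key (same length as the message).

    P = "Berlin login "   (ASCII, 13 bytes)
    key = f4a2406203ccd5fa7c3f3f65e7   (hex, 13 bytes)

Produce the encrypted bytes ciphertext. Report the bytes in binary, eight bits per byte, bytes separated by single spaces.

10110110 11000111 00110010 00001110 01101010 10100010 11110101 10010110 00010011 01011000 01010110 00001011 11000111

byte 0: 42 ⊕ f4 = b6
byte 1: 65 ⊕ a2 = c7
byte 2: 72 ⊕ 40 = 32
byte 3: 6c ⊕ 62 = 0e
byte 4: 69 ⊕ 03 = 6a
byte 5: 6e ⊕ cc = a2
byte 6: 20 ⊕ d5 = f5
byte 7: 6c ⊕ fa = 96
byte 8: 6f ⊕ 7c = 13
byte 9: 67 ⊕ 3f = 58
byte 10: 69 ⊕ 3f = 56
byte 11: 6e ⊕ 65 = 0b
byte 12: 20 ⊕ e7 = c7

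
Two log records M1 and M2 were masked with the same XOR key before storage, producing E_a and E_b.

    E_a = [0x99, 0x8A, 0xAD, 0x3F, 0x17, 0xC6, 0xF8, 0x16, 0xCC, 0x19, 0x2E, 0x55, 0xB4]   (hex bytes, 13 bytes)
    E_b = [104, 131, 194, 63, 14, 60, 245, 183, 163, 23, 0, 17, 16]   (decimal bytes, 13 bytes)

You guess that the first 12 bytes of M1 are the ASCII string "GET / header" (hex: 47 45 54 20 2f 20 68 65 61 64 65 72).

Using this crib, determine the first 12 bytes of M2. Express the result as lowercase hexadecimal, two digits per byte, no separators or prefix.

b64c3b2036da65c40e6a4b36

First, E_a ⊕ E_b = (M1 ⊕ K) ⊕ (M2 ⊕ K) = M1 ⊕ M2, so the key drops out. Then M2 = (M1 ⊕ M2) ⊕ M1 over the first 12 bytes.
byte 0: (99 ⊕ 68) ⊕ 47 = f1 ⊕ 47 = b6
byte 1: (8a ⊕ 83) ⊕ 45 = 09 ⊕ 45 = 4c
byte 2: (ad ⊕ c2) ⊕ 54 = 6f ⊕ 54 = 3b
byte 3: (3f ⊕ 3f) ⊕ 20 = 00 ⊕ 20 = 20
byte 4: (17 ⊕ 0e) ⊕ 2f = 19 ⊕ 2f = 36
byte 5: (c6 ⊕ 3c) ⊕ 20 = fa ⊕ 20 = da
byte 6: (f8 ⊕ f5) ⊕ 68 = 0d ⊕ 68 = 65
byte 7: (16 ⊕ b7) ⊕ 65 = a1 ⊕ 65 = c4
byte 8: (cc ⊕ a3) ⊕ 61 = 6f ⊕ 61 = 0e
byte 9: (19 ⊕ 17) ⊕ 64 = 0e ⊕ 64 = 6a
byte 10: (2e ⊕ 00) ⊕ 65 = 2e ⊕ 65 = 4b
byte 11: (55 ⊕ 11) ⊕ 72 = 44 ⊕ 72 = 36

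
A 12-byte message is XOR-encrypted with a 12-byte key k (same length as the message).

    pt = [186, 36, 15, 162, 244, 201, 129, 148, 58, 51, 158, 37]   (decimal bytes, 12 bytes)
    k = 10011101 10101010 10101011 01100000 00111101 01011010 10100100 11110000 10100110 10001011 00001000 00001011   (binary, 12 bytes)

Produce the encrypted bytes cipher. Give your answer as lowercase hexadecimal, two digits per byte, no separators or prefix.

186 ⊕ 157 =  39
 36 ⊕ 170 = 142
 15 ⊕ 171 = 164
162 ⊕  96 = 194
244 ⊕  61 = 201
201 ⊕  90 = 147
129 ⊕ 164 =  37
148 ⊕ 240 = 100
 58 ⊕ 166 = 156
 51 ⊕ 139 = 184
158 ⊕   8 = 150
 37 ⊕  11 =  46

278ea4c2c99325649cb8962e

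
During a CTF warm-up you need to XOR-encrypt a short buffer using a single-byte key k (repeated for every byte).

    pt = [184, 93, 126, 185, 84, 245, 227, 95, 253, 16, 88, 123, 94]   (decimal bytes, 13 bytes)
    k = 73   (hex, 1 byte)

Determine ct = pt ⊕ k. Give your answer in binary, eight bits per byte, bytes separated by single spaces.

11001011 00101110 00001101 11001010 00100111 10000110 10010000 00101100 10001110 01100011 00101011 00001000 00101101

The 1-byte key repeats, so the effective keystream is 73 73 73 73 73 73 73 73 73 73 73 73 73.
byte 0: b8 ⊕ 73 = cb
byte 1: 5d ⊕ 73 = 2e
byte 2: 7e ⊕ 73 = 0d
byte 3: b9 ⊕ 73 = ca
byte 4: 54 ⊕ 73 = 27
byte 5: f5 ⊕ 73 = 86
byte 6: e3 ⊕ 73 = 90
byte 7: 5f ⊕ 73 = 2c
byte 8: fd ⊕ 73 = 8e
byte 9: 10 ⊕ 73 = 63
byte 10: 58 ⊕ 73 = 2b
byte 11: 7b ⊕ 73 = 08
byte 12: 5e ⊕ 73 = 2d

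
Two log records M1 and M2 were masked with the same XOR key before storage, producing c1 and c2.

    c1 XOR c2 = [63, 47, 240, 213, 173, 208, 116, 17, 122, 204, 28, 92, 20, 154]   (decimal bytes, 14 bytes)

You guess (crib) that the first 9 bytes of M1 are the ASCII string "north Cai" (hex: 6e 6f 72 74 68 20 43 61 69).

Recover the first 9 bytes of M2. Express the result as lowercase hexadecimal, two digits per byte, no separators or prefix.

514082a1c5f0377013

Since c1 ⊕ c2 = M1 ⊕ M2, XORing with the guessed M1 bytes yields the corresponding M2 bytes: M2 = (c1 ⊕ c2) ⊕ M1.
3f ^ 6e = 51
2f ^ 6f = 40
f0 ^ 72 = 82
d5 ^ 74 = a1
ad ^ 68 = c5
d0 ^ 20 = f0
74 ^ 43 = 37
11 ^ 61 = 70
7a ^ 69 = 13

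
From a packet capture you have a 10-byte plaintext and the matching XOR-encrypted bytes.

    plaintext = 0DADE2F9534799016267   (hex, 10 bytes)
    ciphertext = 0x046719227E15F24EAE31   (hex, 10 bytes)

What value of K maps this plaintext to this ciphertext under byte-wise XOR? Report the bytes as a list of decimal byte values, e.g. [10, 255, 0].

Since ciphertext = plaintext ⊕ K, XORing both sides with plaintext gives K = plaintext ⊕ ciphertext.
0d xor 04 = 09
ad xor 67 = ca
e2 xor 19 = fb
f9 xor 22 = db
53 xor 7e = 2d
47 xor 15 = 52
99 xor f2 = 6b
01 xor 4e = 4f
62 xor ae = cc
67 xor 31 = 56

[9, 202, 251, 219, 45, 82, 107, 79, 204, 86]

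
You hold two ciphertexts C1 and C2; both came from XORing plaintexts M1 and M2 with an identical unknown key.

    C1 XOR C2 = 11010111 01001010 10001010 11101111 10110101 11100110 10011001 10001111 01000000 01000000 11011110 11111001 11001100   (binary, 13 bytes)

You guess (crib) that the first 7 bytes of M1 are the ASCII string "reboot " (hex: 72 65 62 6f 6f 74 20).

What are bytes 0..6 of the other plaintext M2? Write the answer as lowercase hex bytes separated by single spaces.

a5 2f e8 80 da 92 b9

Since C1 ⊕ C2 = M1 ⊕ M2, XORing with the guessed M1 bytes yields the corresponding M2 bytes: M2 = (C1 ⊕ C2) ⊕ M1.
215 ^ 114 = 165
 74 ^ 101 =  47
138 ^  98 = 232
239 ^ 111 = 128
181 ^ 111 = 218
230 ^ 116 = 146
153 ^  32 = 185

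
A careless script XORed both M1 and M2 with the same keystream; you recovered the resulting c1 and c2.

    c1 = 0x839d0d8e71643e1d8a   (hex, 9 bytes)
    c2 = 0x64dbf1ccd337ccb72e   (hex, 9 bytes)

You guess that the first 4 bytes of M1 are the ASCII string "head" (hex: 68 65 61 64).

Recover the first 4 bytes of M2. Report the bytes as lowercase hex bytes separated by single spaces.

First, c1 ⊕ c2 = (M1 ⊕ K) ⊕ (M2 ⊕ K) = M1 ⊕ M2, so the key drops out. Then M2 = (M1 ⊕ M2) ⊕ M1 over the first 4 bytes.
byte 0: (83 xor 64) xor 68 = e7 xor 68 = 8f
byte 1: (9d xor db) xor 65 = 46 xor 65 = 23
byte 2: (0d xor f1) xor 61 = fc xor 61 = 9d
byte 3: (8e xor cc) xor 64 = 42 xor 64 = 26

8f 23 9d 26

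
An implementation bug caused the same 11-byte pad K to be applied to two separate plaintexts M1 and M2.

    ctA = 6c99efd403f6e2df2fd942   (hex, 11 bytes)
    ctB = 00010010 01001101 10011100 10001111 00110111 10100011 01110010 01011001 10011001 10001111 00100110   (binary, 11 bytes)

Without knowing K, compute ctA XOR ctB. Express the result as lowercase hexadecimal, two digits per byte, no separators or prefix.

7ed4735b34559086b65664

ctA ⊕ ctB = (M1 ⊕ K) ⊕ (M2 ⊕ K) = M1 ⊕ M2 — the shared key cancels under XOR.
byte 0: 6c ⊕ 12 = 7e
byte 1: 99 ⊕ 4d = d4
byte 2: ef ⊕ 9c = 73
byte 3: d4 ⊕ 8f = 5b
byte 4: 03 ⊕ 37 = 34
byte 5: f6 ⊕ a3 = 55
byte 6: e2 ⊕ 72 = 90
byte 7: df ⊕ 59 = 86
byte 8: 2f ⊕ 99 = b6
byte 9: d9 ⊕ 8f = 56
byte 10: 42 ⊕ 26 = 64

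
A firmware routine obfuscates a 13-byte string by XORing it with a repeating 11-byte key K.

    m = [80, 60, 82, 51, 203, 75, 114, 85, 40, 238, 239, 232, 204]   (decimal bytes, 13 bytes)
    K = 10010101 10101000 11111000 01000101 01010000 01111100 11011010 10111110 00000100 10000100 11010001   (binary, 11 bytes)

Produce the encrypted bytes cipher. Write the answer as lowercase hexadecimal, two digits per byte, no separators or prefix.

c594aa769b37a8eb2c6a3e7d64

The 11-byte key repeats, so the effective keystream is 95 a8 f8 45 50 7c da be 04 84 d1 95 a8.
byte 0: 50 XOR 95 = c5
byte 1: 3c XOR a8 = 94
byte 2: 52 XOR f8 = aa
byte 3: 33 XOR 45 = 76
byte 4: cb XOR 50 = 9b
byte 5: 4b XOR 7c = 37
byte 6: 72 XOR da = a8
byte 7: 55 XOR be = eb
byte 8: 28 XOR 04 = 2c
byte 9: ee XOR 84 = 6a
byte 10: ef XOR d1 = 3e
byte 11: e8 XOR 95 = 7d
byte 12: cc XOR a8 = 64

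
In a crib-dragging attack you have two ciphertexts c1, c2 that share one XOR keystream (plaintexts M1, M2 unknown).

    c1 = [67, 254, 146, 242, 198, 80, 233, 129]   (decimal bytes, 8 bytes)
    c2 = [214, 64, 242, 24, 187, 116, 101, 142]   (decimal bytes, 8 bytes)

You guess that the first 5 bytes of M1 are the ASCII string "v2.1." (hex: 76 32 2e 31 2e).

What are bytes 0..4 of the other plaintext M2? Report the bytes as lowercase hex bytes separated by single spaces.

First, c1 ⊕ c2 = (M1 ⊕ K) ⊕ (M2 ⊕ K) = M1 ⊕ M2, so the key drops out. Then M2 = (M1 ⊕ M2) ⊕ M1 over the first 5 bytes.
byte 0: (43 XOR d6) XOR 76 = 95 XOR 76 = e3
byte 1: (fe XOR 40) XOR 32 = be XOR 32 = 8c
byte 2: (92 XOR f2) XOR 2e = 60 XOR 2e = 4e
byte 3: (f2 XOR 18) XOR 31 = ea XOR 31 = db
byte 4: (c6 XOR bb) XOR 2e = 7d XOR 2e = 53

e3 8c 4e db 53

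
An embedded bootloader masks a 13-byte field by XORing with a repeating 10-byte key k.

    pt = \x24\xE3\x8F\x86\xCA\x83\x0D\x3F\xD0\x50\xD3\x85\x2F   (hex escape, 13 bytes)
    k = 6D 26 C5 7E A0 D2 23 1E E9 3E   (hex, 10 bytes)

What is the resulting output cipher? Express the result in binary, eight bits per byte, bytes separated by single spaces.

The 10-byte key repeats, so the effective keystream is 6d 26 c5 7e a0 d2 23 1e e9 3e 6d 26 c5.
byte 0: 24 XOR 6d = 49
byte 1: e3 XOR 26 = c5
byte 2: 8f XOR c5 = 4a
byte 3: 86 XOR 7e = f8
byte 4: ca XOR a0 = 6a
byte 5: 83 XOR d2 = 51
byte 6: 0d XOR 23 = 2e
byte 7: 3f XOR 1e = 21
byte 8: d0 XOR e9 = 39
byte 9: 50 XOR 3e = 6e
byte 10: d3 XOR 6d = be
byte 11: 85 XOR 26 = a3
byte 12: 2f XOR c5 = ea

01001001 11000101 01001010 11111000 01101010 01010001 00101110 00100001 00111001 01101110 10111110 10100011 11101010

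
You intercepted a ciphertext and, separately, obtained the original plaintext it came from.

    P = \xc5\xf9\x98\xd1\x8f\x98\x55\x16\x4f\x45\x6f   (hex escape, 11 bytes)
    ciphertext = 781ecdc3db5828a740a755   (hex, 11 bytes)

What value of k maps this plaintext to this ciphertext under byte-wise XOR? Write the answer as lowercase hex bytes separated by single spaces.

Since ciphertext = P ⊕ k, XORing both sides with P gives k = P ⊕ ciphertext.
byte 0: c5 XOR 78 = bd
byte 1: f9 XOR 1e = e7
byte 2: 98 XOR cd = 55
byte 3: d1 XOR c3 = 12
byte 4: 8f XOR db = 54
byte 5: 98 XOR 58 = c0
byte 6: 55 XOR 28 = 7d
byte 7: 16 XOR a7 = b1
byte 8: 4f XOR 40 = 0f
byte 9: 45 XOR a7 = e2
byte 10: 6f XOR 55 = 3a

bd e7 55 12 54 c0 7d b1 0f e2 3a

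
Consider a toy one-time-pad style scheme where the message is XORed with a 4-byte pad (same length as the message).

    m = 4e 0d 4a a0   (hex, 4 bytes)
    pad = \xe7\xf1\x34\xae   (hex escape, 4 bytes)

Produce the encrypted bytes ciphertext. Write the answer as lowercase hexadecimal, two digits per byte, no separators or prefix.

 78 xor 231 = 169
 13 xor 241 = 252
 74 xor  52 = 126
160 xor 174 =  14

a9fc7e0e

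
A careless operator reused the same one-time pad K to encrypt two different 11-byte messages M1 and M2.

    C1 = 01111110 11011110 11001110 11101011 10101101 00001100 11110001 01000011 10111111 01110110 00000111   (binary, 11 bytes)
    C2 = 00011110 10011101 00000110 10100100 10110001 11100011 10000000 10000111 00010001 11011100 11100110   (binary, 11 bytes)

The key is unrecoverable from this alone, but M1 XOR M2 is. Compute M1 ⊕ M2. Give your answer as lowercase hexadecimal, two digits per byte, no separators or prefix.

C1 ⊕ C2 = (M1 ⊕ K) ⊕ (M2 ⊕ K) = M1 ⊕ M2 — the shared key cancels under XOR.
7e xor 1e = 60
de xor 9d = 43
ce xor 06 = c8
eb xor a4 = 4f
ad xor b1 = 1c
0c xor e3 = ef
f1 xor 80 = 71
43 xor 87 = c4
bf xor 11 = ae
76 xor dc = aa
07 xor e6 = e1

6043c84f1cef71c4aeaae1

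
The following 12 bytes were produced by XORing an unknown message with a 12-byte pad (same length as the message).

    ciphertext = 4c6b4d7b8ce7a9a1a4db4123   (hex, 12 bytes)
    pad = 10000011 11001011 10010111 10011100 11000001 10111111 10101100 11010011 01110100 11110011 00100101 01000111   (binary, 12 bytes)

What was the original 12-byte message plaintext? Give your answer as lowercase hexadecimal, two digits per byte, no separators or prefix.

cfa0dae74d580572d0286464

XOR is its own inverse, so applying the key byte-wise gives the result directly.
4c ^ 83 = cf
6b ^ cb = a0
4d ^ 97 = da
7b ^ 9c = e7
8c ^ c1 = 4d
e7 ^ bf = 58
a9 ^ ac = 05
a1 ^ d3 = 72
a4 ^ 74 = d0
db ^ f3 = 28
41 ^ 25 = 64
23 ^ 47 = 64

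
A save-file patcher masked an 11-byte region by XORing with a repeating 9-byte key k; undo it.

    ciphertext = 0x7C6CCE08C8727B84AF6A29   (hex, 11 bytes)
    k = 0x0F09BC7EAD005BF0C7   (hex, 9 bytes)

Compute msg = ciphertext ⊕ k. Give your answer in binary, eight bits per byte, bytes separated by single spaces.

01110011 01100101 01110010 01110110 01100101 01110010 00100000 01110100 01101000 01100101 00100000

The 9-byte key repeats, so the effective keystream is 0f 09 bc 7e ad 00 5b f0 c7 0f 09.
byte 0: 7c ^ 0f = 73
byte 1: 6c ^ 09 = 65
byte 2: ce ^ bc = 72
byte 3: 08 ^ 7e = 76
byte 4: c8 ^ ad = 65
byte 5: 72 ^ 00 = 72
byte 6: 7b ^ 5b = 20
byte 7: 84 ^ f0 = 74
byte 8: af ^ c7 = 68
byte 9: 6a ^ 0f = 65
byte 10: 29 ^ 09 = 20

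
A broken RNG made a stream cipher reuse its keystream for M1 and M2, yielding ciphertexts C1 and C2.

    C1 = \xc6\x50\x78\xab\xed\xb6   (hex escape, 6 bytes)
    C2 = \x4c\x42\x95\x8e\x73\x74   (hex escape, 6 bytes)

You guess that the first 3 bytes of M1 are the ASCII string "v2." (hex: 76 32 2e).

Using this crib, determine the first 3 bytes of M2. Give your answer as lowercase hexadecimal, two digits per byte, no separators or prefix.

fc20c3

First, C1 ⊕ C2 = (M1 ⊕ K) ⊕ (M2 ⊕ K) = M1 ⊕ M2, so the key drops out. Then M2 = (M1 ⊕ M2) ⊕ M1 over the first 3 bytes.
byte 0: (c6 ⊕ 4c) ⊕ 76 = 8a ⊕ 76 = fc
byte 1: (50 ⊕ 42) ⊕ 32 = 12 ⊕ 32 = 20
byte 2: (78 ⊕ 95) ⊕ 2e = ed ⊕ 2e = c3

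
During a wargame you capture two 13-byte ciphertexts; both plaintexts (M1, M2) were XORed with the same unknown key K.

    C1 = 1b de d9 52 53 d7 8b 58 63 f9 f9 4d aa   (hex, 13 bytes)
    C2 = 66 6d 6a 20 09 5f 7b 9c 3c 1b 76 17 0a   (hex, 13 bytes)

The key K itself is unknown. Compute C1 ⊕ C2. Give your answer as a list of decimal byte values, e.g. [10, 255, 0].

C1 ⊕ C2 = (M1 ⊕ K) ⊕ (M2 ⊕ K) = M1 ⊕ M2 — the shared key cancels under XOR.
00011011 ⊕ 01100110 = 01111101
11011110 ⊕ 01101101 = 10110011
11011001 ⊕ 01101010 = 10110011
01010010 ⊕ 00100000 = 01110010
01010011 ⊕ 00001001 = 01011010
11010111 ⊕ 01011111 = 10001000
10001011 ⊕ 01111011 = 11110000
01011000 ⊕ 10011100 = 11000100
01100011 ⊕ 00111100 = 01011111
11111001 ⊕ 00011011 = 11100010
11111001 ⊕ 01110110 = 10001111
01001101 ⊕ 00010111 = 01011010
10101010 ⊕ 00001010 = 10100000

[125, 179, 179, 114, 90, 136, 240, 196, 95, 226, 143, 90, 160]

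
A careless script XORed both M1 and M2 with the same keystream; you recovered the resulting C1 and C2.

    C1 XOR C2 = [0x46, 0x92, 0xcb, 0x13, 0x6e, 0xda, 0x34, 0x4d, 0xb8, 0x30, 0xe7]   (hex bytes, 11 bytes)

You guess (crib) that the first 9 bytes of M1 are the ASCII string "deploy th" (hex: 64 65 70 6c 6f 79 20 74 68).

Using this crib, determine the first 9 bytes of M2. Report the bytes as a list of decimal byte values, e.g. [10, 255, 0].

[34, 247, 187, 127, 1, 163, 20, 57, 208]

Since C1 ⊕ C2 = M1 ⊕ M2, XORing with the guessed M1 bytes yields the corresponding M2 bytes: M2 = (C1 ⊕ C2) ⊕ M1.
46 XOR 64 = 22
92 XOR 65 = f7
cb XOR 70 = bb
13 XOR 6c = 7f
6e XOR 6f = 01
da XOR 79 = a3
34 XOR 20 = 14
4d XOR 74 = 39
b8 XOR 68 = d0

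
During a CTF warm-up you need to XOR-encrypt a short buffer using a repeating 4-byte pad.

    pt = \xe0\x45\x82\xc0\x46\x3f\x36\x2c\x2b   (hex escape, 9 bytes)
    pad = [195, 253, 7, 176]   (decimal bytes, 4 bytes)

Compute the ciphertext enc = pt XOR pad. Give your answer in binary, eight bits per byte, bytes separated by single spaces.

00100011 10111000 10000101 01110000 10000101 11000010 00110001 10011100 11101000

The 4-byte key repeats, so the effective keystream is c3 fd 07 b0 c3 fd 07 b0 c3.
byte 0: e0 XOR c3 = 23
byte 1: 45 XOR fd = b8
byte 2: 82 XOR 07 = 85
byte 3: c0 XOR b0 = 70
byte 4: 46 XOR c3 = 85
byte 5: 3f XOR fd = c2
byte 6: 36 XOR 07 = 31
byte 7: 2c XOR b0 = 9c
byte 8: 2b XOR c3 = e8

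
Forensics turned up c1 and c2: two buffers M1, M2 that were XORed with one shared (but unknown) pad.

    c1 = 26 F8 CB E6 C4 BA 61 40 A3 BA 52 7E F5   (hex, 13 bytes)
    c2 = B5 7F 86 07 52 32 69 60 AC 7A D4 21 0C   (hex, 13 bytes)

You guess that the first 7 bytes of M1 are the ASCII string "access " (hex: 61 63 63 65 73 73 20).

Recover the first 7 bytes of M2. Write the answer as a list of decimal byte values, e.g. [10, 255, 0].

First, c1 ⊕ c2 = (M1 ⊕ K) ⊕ (M2 ⊕ K) = M1 ⊕ M2, so the key drops out. Then M2 = (M1 ⊕ M2) ⊕ M1 over the first 7 bytes.
byte 0: (26 ⊕ b5) ⊕ 61 = 93 ⊕ 61 = f2
byte 1: (f8 ⊕ 7f) ⊕ 63 = 87 ⊕ 63 = e4
byte 2: (cb ⊕ 86) ⊕ 63 = 4d ⊕ 63 = 2e
byte 3: (e6 ⊕ 07) ⊕ 65 = e1 ⊕ 65 = 84
byte 4: (c4 ⊕ 52) ⊕ 73 = 96 ⊕ 73 = e5
byte 5: (ba ⊕ 32) ⊕ 73 = 88 ⊕ 73 = fb
byte 6: (61 ⊕ 69) ⊕ 20 = 08 ⊕ 20 = 28

[242, 228, 46, 132, 229, 251, 40]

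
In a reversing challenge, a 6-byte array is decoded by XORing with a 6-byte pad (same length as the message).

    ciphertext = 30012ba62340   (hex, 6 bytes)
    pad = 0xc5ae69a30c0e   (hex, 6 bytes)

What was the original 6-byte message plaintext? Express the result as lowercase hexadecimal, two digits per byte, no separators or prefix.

f5af42052f4e

XOR is its own inverse, so applying the key byte-wise gives the result directly.
30 ^ c5 = f5
01 ^ ae = af
2b ^ 69 = 42
a6 ^ a3 = 05
23 ^ 0c = 2f
40 ^ 0e = 4e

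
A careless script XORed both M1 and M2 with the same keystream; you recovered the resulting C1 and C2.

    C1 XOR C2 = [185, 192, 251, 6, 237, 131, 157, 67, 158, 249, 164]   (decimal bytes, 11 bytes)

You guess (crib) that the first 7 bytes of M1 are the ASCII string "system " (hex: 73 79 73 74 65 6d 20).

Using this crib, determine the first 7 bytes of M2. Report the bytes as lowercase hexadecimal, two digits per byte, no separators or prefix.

Since C1 ⊕ C2 = M1 ⊕ M2, XORing with the guessed M1 bytes yields the corresponding M2 bytes: M2 = (C1 ⊕ C2) ⊕ M1.
b9 ^ 73 = ca
c0 ^ 79 = b9
fb ^ 73 = 88
06 ^ 74 = 72
ed ^ 65 = 88
83 ^ 6d = ee
9d ^ 20 = bd

cab9887288eebd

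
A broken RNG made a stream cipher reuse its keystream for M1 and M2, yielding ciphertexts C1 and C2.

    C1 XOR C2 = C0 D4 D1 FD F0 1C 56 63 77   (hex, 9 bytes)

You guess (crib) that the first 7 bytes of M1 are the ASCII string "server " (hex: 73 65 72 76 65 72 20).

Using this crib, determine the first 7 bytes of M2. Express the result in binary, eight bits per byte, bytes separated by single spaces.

10110011 10110001 10100011 10001011 10010101 01101110 01110110

Since C1 ⊕ C2 = M1 ⊕ M2, XORing with the guessed M1 bytes yields the corresponding M2 bytes: M2 = (C1 ⊕ C2) ⊕ M1.
byte 0: 11000000 xor 01110011 = 10110011
byte 1: 11010100 xor 01100101 = 10110001
byte 2: 11010001 xor 01110010 = 10100011
byte 3: 11111101 xor 01110110 = 10001011
byte 4: 11110000 xor 01100101 = 10010101
byte 5: 00011100 xor 01110010 = 01101110
byte 6: 01010110 xor 00100000 = 01110110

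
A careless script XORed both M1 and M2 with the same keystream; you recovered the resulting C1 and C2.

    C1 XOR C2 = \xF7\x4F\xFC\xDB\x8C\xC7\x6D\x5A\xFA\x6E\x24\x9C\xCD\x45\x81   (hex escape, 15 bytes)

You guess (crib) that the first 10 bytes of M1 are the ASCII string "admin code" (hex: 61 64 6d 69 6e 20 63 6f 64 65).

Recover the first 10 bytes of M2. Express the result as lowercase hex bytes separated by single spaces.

Since C1 ⊕ C2 = M1 ⊕ M2, XORing with the guessed M1 bytes yields the corresponding M2 bytes: M2 = (C1 ⊕ C2) ⊕ M1.
f7 xor 61 = 96
4f xor 64 = 2b
fc xor 6d = 91
db xor 69 = b2
8c xor 6e = e2
c7 xor 20 = e7
6d xor 63 = 0e
5a xor 6f = 35
fa xor 64 = 9e
6e xor 65 = 0b

96 2b 91 b2 e2 e7 0e 35 9e 0b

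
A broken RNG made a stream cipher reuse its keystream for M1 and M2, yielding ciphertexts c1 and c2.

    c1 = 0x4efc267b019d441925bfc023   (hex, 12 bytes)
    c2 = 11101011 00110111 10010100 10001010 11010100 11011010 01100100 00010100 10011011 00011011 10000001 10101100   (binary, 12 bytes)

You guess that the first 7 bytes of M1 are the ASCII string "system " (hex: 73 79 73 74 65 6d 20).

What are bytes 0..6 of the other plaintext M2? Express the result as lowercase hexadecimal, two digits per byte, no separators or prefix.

First, c1 ⊕ c2 = (M1 ⊕ K) ⊕ (M2 ⊕ K) = M1 ⊕ M2, so the key drops out. Then M2 = (M1 ⊕ M2) ⊕ M1 over the first 7 bytes.
byte 0: (4e xor eb) xor 73 = a5 xor 73 = d6
byte 1: (fc xor 37) xor 79 = cb xor 79 = b2
byte 2: (26 xor 94) xor 73 = b2 xor 73 = c1
byte 3: (7b xor 8a) xor 74 = f1 xor 74 = 85
byte 4: (01 xor d4) xor 65 = d5 xor 65 = b0
byte 5: (9d xor da) xor 6d = 47 xor 6d = 2a
byte 6: (44 xor 64) xor 20 = 20 xor 20 = 00

d6b2c185b02a00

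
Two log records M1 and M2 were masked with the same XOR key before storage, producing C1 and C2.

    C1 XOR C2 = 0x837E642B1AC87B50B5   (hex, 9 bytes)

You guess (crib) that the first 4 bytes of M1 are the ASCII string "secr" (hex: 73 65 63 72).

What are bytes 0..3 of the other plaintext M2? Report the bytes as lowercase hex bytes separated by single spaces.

Since C1 ⊕ C2 = M1 ⊕ M2, XORing with the guessed M1 bytes yields the corresponding M2 bytes: M2 = (C1 ⊕ C2) ⊕ M1.
83 xor 73 = f0
7e xor 65 = 1b
64 xor 63 = 07
2b xor 72 = 59

f0 1b 07 59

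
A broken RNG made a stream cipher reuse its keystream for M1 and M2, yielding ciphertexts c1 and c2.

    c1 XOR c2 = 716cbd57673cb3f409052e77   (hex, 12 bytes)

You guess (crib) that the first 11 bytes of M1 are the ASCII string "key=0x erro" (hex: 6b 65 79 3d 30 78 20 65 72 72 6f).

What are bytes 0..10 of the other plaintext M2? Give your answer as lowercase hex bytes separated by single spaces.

Since c1 ⊕ c2 = M1 ⊕ M2, XORing with the guessed M1 bytes yields the corresponding M2 bytes: M2 = (c1 ⊕ c2) ⊕ M1.
01110001 XOR 01101011 = 00011010
01101100 XOR 01100101 = 00001001
10111101 XOR 01111001 = 11000100
01010111 XOR 00111101 = 01101010
01100111 XOR 00110000 = 01010111
00111100 XOR 01111000 = 01000100
10110011 XOR 00100000 = 10010011
11110100 XOR 01100101 = 10010001
00001001 XOR 01110010 = 01111011
00000101 XOR 01110010 = 01110111
00101110 XOR 01101111 = 01000001

1a 09 c4 6a 57 44 93 91 7b 77 41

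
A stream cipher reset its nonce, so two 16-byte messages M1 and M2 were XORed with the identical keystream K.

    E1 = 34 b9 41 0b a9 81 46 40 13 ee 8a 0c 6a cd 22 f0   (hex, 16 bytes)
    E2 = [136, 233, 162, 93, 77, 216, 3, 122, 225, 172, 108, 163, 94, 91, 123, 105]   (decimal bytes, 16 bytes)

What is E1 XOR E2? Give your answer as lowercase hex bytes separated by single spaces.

E1 ⊕ E2 = (M1 ⊕ K) ⊕ (M2 ⊕ K) = M1 ⊕ M2 — the shared key cancels under XOR.
 52 ^ 136 = 188
185 ^ 233 =  80
 65 ^ 162 = 227
 11 ^  93 =  86
169 ^  77 = 228
129 ^ 216 =  89
 70 ^   3 =  69
 64 ^ 122 =  58
 19 ^ 225 = 242
238 ^ 172 =  66
138 ^ 108 = 230
 12 ^ 163 = 175
106 ^  94 =  52
205 ^  91 = 150
 34 ^ 123 =  89
240 ^ 105 = 153

bc 50 e3 56 e4 59 45 3a f2 42 e6 af 34 96 59 99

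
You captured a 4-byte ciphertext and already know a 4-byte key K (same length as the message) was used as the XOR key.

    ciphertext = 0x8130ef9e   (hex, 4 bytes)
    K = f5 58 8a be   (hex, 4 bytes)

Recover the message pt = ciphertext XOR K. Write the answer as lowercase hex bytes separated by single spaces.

XOR is its own inverse, so applying the key byte-wise gives the result directly.
81 xor f5 = 74
30 xor 58 = 68
ef xor 8a = 65
9e xor be = 20

74 68 65 20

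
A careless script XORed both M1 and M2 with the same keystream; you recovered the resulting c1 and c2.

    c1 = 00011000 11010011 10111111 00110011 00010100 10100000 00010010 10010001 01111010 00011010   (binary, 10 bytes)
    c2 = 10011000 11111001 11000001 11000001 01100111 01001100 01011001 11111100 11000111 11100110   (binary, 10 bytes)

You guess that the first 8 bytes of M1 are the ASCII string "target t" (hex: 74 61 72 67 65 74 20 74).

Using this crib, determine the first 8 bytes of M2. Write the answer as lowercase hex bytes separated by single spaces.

First, c1 ⊕ c2 = (M1 ⊕ K) ⊕ (M2 ⊕ K) = M1 ⊕ M2, so the key drops out. Then M2 = (M1 ⊕ M2) ⊕ M1 over the first 8 bytes.
byte 0: (18 xor 98) xor 74 = 80 xor 74 = f4
byte 1: (d3 xor f9) xor 61 = 2a xor 61 = 4b
byte 2: (bf xor c1) xor 72 = 7e xor 72 = 0c
byte 3: (33 xor c1) xor 67 = f2 xor 67 = 95
byte 4: (14 xor 67) xor 65 = 73 xor 65 = 16
byte 5: (a0 xor 4c) xor 74 = ec xor 74 = 98
byte 6: (12 xor 59) xor 20 = 4b xor 20 = 6b
byte 7: (91 xor fc) xor 74 = 6d xor 74 = 19

f4 4b 0c 95 16 98 6b 19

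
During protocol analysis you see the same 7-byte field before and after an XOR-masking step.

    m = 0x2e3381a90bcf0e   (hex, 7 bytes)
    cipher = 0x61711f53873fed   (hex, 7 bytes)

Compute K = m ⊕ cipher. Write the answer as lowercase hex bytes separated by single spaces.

Since cipher = m ⊕ K, XORing both sides with m gives K = m ⊕ cipher.
2e ^ 61 = 4f
33 ^ 71 = 42
81 ^ 1f = 9e
a9 ^ 53 = fa
0b ^ 87 = 8c
cf ^ 3f = f0
0e ^ ed = e3

4f 42 9e fa 8c f0 e3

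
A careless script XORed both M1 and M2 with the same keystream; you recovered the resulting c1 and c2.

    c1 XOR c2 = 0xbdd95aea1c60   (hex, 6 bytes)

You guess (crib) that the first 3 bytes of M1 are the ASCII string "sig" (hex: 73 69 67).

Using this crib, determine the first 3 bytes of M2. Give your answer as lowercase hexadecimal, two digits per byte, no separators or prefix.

ceb03d

Since c1 ⊕ c2 = M1 ⊕ M2, XORing with the guessed M1 bytes yields the corresponding M2 bytes: M2 = (c1 ⊕ c2) ⊕ M1.
bd ⊕ 73 = ce
d9 ⊕ 69 = b0
5a ⊕ 67 = 3d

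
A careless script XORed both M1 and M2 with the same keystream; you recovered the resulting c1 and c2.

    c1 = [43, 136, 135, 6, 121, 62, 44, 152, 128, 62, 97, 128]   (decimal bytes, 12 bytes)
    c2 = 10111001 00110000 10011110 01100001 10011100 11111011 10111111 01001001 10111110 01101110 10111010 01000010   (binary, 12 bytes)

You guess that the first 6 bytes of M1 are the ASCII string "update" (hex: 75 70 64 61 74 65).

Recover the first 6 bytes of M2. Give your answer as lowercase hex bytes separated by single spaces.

e7 c8 7d 06 91 a0

First, c1 ⊕ c2 = (M1 ⊕ K) ⊕ (M2 ⊕ K) = M1 ⊕ M2, so the key drops out. Then M2 = (M1 ⊕ M2) ⊕ M1 over the first 6 bytes.
byte 0: (2b ^ b9) ^ 75 = 92 ^ 75 = e7
byte 1: (88 ^ 30) ^ 70 = b8 ^ 70 = c8
byte 2: (87 ^ 9e) ^ 64 = 19 ^ 64 = 7d
byte 3: (06 ^ 61) ^ 61 = 67 ^ 61 = 06
byte 4: (79 ^ 9c) ^ 74 = e5 ^ 74 = 91
byte 5: (3e ^ fb) ^ 65 = c5 ^ 65 = a0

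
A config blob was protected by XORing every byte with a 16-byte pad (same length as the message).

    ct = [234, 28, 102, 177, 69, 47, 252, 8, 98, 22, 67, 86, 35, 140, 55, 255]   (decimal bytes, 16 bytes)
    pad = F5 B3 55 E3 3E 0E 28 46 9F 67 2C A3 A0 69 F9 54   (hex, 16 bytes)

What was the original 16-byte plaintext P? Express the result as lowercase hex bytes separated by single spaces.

1f af 33 52 7b 21 d4 4e fd 71 6f f5 83 e5 ce ab

XOR is its own inverse, so applying the key byte-wise gives the result directly.
byte 0: ea ^ f5 = 1f
byte 1: 1c ^ b3 = af
byte 2: 66 ^ 55 = 33
byte 3: b1 ^ e3 = 52
byte 4: 45 ^ 3e = 7b
byte 5: 2f ^ 0e = 21
byte 6: fc ^ 28 = d4
byte 7: 08 ^ 46 = 4e
byte 8: 62 ^ 9f = fd
byte 9: 16 ^ 67 = 71
byte 10: 43 ^ 2c = 6f
byte 11: 56 ^ a3 = f5
byte 12: 23 ^ a0 = 83
byte 13: 8c ^ 69 = e5
byte 14: 37 ^ f9 = ce
byte 15: ff ^ 54 = ab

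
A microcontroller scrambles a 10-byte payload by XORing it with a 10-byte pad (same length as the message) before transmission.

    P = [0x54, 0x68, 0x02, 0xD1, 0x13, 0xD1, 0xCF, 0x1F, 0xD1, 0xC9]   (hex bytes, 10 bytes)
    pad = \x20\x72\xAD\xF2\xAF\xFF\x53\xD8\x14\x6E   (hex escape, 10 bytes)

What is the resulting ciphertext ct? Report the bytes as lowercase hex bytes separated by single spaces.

XOR is its own inverse, so applying the key byte-wise gives the result directly.
byte 0: 54 xor 20 = 74
byte 1: 68 xor 72 = 1a
byte 2: 02 xor ad = af
byte 3: d1 xor f2 = 23
byte 4: 13 xor af = bc
byte 5: d1 xor ff = 2e
byte 6: cf xor 53 = 9c
byte 7: 1f xor d8 = c7
byte 8: d1 xor 14 = c5
byte 9: c9 xor 6e = a7

74 1a af 23 bc 2e 9c c7 c5 a7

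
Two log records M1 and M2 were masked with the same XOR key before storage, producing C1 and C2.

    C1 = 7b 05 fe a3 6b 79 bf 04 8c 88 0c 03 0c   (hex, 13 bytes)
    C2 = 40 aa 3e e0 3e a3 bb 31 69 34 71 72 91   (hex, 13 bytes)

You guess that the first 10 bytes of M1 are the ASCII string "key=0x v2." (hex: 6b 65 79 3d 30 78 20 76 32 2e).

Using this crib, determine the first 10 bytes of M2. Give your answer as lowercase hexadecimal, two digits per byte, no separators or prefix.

50cab97e65a22443d792

First, C1 ⊕ C2 = (M1 ⊕ K) ⊕ (M2 ⊕ K) = M1 ⊕ M2, so the key drops out. Then M2 = (M1 ⊕ M2) ⊕ M1 over the first 10 bytes.
byte 0: (7b xor 40) xor 6b = 3b xor 6b = 50
byte 1: (05 xor aa) xor 65 = af xor 65 = ca
byte 2: (fe xor 3e) xor 79 = c0 xor 79 = b9
byte 3: (a3 xor e0) xor 3d = 43 xor 3d = 7e
byte 4: (6b xor 3e) xor 30 = 55 xor 30 = 65
byte 5: (79 xor a3) xor 78 = da xor 78 = a2
byte 6: (bf xor bb) xor 20 = 04 xor 20 = 24
byte 7: (04 xor 31) xor 76 = 35 xor 76 = 43
byte 8: (8c xor 69) xor 32 = e5 xor 32 = d7
byte 9: (88 xor 34) xor 2e = bc xor 2e = 92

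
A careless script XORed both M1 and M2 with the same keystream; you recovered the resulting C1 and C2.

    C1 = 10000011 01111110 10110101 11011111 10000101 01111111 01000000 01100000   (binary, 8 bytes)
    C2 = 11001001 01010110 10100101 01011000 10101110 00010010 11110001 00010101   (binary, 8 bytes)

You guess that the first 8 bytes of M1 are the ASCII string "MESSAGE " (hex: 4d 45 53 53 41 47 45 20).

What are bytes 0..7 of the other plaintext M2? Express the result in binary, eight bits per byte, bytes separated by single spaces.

00000111 01101101 01000011 11010100 01101010 00101010 11110100 01010101

First, C1 ⊕ C2 = (M1 ⊕ K) ⊕ (M2 ⊕ K) = M1 ⊕ M2, so the key drops out. Then M2 = (M1 ⊕ M2) ⊕ M1 over the first 8 bytes.
byte 0: (83 XOR c9) XOR 4d = 4a XOR 4d = 07
byte 1: (7e XOR 56) XOR 45 = 28 XOR 45 = 6d
byte 2: (b5 XOR a5) XOR 53 = 10 XOR 53 = 43
byte 3: (df XOR 58) XOR 53 = 87 XOR 53 = d4
byte 4: (85 XOR ae) XOR 41 = 2b XOR 41 = 6a
byte 5: (7f XOR 12) XOR 47 = 6d XOR 47 = 2a
byte 6: (40 XOR f1) XOR 45 = b1 XOR 45 = f4
byte 7: (60 XOR 15) XOR 20 = 75 XOR 20 = 55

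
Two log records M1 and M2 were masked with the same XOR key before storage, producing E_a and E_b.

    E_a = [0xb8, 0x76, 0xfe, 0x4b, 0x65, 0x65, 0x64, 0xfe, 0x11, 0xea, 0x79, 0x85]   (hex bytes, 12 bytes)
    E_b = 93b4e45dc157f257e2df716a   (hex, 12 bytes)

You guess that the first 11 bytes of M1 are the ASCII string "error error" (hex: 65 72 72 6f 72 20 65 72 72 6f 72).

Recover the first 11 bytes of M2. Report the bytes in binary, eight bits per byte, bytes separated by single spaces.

First, E_a ⊕ E_b = (M1 ⊕ K) ⊕ (M2 ⊕ K) = M1 ⊕ M2, so the key drops out. Then M2 = (M1 ⊕ M2) ⊕ M1 over the first 11 bytes.
byte 0: (b8 ^ 93) ^ 65 = 2b ^ 65 = 4e
byte 1: (76 ^ b4) ^ 72 = c2 ^ 72 = b0
byte 2: (fe ^ e4) ^ 72 = 1a ^ 72 = 68
byte 3: (4b ^ 5d) ^ 6f = 16 ^ 6f = 79
byte 4: (65 ^ c1) ^ 72 = a4 ^ 72 = d6
byte 5: (65 ^ 57) ^ 20 = 32 ^ 20 = 12
byte 6: (64 ^ f2) ^ 65 = 96 ^ 65 = f3
byte 7: (fe ^ 57) ^ 72 = a9 ^ 72 = db
byte 8: (11 ^ e2) ^ 72 = f3 ^ 72 = 81
byte 9: (ea ^ df) ^ 6f = 35 ^ 6f = 5a
byte 10: (79 ^ 71) ^ 72 = 08 ^ 72 = 7a

01001110 10110000 01101000 01111001 11010110 00010010 11110011 11011011 10000001 01011010 01111010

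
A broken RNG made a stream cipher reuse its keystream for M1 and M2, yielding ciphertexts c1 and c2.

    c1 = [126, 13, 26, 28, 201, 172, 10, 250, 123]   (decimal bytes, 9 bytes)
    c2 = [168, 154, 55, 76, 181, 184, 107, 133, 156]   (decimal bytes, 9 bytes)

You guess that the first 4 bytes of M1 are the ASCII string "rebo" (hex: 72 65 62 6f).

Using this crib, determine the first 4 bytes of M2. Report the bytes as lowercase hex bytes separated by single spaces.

a4 f2 4f 3f

First, c1 ⊕ c2 = (M1 ⊕ K) ⊕ (M2 ⊕ K) = M1 ⊕ M2, so the key drops out. Then M2 = (M1 ⊕ M2) ⊕ M1 over the first 4 bytes.
byte 0: (7e ^ a8) ^ 72 = d6 ^ 72 = a4
byte 1: (0d ^ 9a) ^ 65 = 97 ^ 65 = f2
byte 2: (1a ^ 37) ^ 62 = 2d ^ 62 = 4f
byte 3: (1c ^ 4c) ^ 6f = 50 ^ 6f = 3f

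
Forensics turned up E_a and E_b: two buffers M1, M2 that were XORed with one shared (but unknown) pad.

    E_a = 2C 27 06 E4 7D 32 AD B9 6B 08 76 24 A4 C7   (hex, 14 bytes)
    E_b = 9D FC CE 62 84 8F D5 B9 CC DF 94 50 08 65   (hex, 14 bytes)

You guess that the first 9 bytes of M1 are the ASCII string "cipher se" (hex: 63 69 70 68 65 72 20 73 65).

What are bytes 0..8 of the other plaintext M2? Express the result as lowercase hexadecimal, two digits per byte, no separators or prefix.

d2b2b8ee9ccf5873c2

First, E_a ⊕ E_b = (M1 ⊕ K) ⊕ (M2 ⊕ K) = M1 ⊕ M2, so the key drops out. Then M2 = (M1 ⊕ M2) ⊕ M1 over the first 9 bytes.
byte 0: (2c ^ 9d) ^ 63 = b1 ^ 63 = d2
byte 1: (27 ^ fc) ^ 69 = db ^ 69 = b2
byte 2: (06 ^ ce) ^ 70 = c8 ^ 70 = b8
byte 3: (e4 ^ 62) ^ 68 = 86 ^ 68 = ee
byte 4: (7d ^ 84) ^ 65 = f9 ^ 65 = 9c
byte 5: (32 ^ 8f) ^ 72 = bd ^ 72 = cf
byte 6: (ad ^ d5) ^ 20 = 78 ^ 20 = 58
byte 7: (b9 ^ b9) ^ 73 = 00 ^ 73 = 73
byte 8: (6b ^ cc) ^ 65 = a7 ^ 65 = c2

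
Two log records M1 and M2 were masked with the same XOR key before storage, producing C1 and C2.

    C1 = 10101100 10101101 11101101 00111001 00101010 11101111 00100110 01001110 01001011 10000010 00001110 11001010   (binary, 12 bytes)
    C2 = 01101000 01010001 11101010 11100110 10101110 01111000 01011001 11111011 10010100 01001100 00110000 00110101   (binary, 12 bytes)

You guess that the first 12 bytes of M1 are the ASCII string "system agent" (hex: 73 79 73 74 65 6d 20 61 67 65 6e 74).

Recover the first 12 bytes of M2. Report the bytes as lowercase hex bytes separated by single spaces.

b7 85 74 ab e1 fa 5f d4 b8 ab 50 8b

First, C1 ⊕ C2 = (M1 ⊕ K) ⊕ (M2 ⊕ K) = M1 ⊕ M2, so the key drops out. Then M2 = (M1 ⊕ M2) ⊕ M1 over the first 12 bytes.
byte 0: (ac XOR 68) XOR 73 = c4 XOR 73 = b7
byte 1: (ad XOR 51) XOR 79 = fc XOR 79 = 85
byte 2: (ed XOR ea) XOR 73 = 07 XOR 73 = 74
byte 3: (39 XOR e6) XOR 74 = df XOR 74 = ab
byte 4: (2a XOR ae) XOR 65 = 84 XOR 65 = e1
byte 5: (ef XOR 78) XOR 6d = 97 XOR 6d = fa
byte 6: (26 XOR 59) XOR 20 = 7f XOR 20 = 5f
byte 7: (4e XOR fb) XOR 61 = b5 XOR 61 = d4
byte 8: (4b XOR 94) XOR 67 = df XOR 67 = b8
byte 9: (82 XOR 4c) XOR 65 = ce XOR 65 = ab
byte 10: (0e XOR 30) XOR 6e = 3e XOR 6e = 50
byte 11: (ca XOR 35) XOR 74 = ff XOR 74 = 8b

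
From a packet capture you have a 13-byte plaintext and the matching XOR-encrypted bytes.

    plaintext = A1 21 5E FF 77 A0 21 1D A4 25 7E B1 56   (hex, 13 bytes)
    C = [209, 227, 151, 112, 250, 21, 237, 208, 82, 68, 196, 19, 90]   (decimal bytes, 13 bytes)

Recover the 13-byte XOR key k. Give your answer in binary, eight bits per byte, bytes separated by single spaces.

01110000 11000010 11001001 10001111 10001101 10110101 11001100 11001101 11110110 01100001 10111010 10100010 00001100

Since C = plaintext ⊕ k, XORing both sides with plaintext gives k = plaintext ⊕ C.
byte 0: a1 ^ d1 = 70
byte 1: 21 ^ e3 = c2
byte 2: 5e ^ 97 = c9
byte 3: ff ^ 70 = 8f
byte 4: 77 ^ fa = 8d
byte 5: a0 ^ 15 = b5
byte 6: 21 ^ ed = cc
byte 7: 1d ^ d0 = cd
byte 8: a4 ^ 52 = f6
byte 9: 25 ^ 44 = 61
byte 10: 7e ^ c4 = ba
byte 11: b1 ^ 13 = a2
byte 12: 56 ^ 5a = 0c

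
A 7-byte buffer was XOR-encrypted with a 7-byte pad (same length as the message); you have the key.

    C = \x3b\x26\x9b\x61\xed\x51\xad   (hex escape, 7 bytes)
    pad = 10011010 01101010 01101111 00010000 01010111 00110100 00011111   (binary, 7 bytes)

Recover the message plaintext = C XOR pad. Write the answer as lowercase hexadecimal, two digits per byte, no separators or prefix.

a14cf471ba65b2

XOR is its own inverse, so applying the key byte-wise gives the result directly.
3b xor 9a = a1
26 xor 6a = 4c
9b xor 6f = f4
61 xor 10 = 71
ed xor 57 = ba
51 xor 34 = 65
ad xor 1f = b2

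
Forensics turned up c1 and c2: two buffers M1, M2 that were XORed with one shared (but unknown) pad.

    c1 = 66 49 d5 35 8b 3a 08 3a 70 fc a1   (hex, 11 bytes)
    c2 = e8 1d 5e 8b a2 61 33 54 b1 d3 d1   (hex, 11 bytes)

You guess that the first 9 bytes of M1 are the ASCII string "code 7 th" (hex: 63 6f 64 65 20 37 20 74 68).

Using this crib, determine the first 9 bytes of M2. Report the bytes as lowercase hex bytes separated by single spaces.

ed 3b ef db 09 6c 1b 1a a9

First, c1 ⊕ c2 = (M1 ⊕ K) ⊕ (M2 ⊕ K) = M1 ⊕ M2, so the key drops out. Then M2 = (M1 ⊕ M2) ⊕ M1 over the first 9 bytes.
byte 0: (66 ⊕ e8) ⊕ 63 = 8e ⊕ 63 = ed
byte 1: (49 ⊕ 1d) ⊕ 6f = 54 ⊕ 6f = 3b
byte 2: (d5 ⊕ 5e) ⊕ 64 = 8b ⊕ 64 = ef
byte 3: (35 ⊕ 8b) ⊕ 65 = be ⊕ 65 = db
byte 4: (8b ⊕ a2) ⊕ 20 = 29 ⊕ 20 = 09
byte 5: (3a ⊕ 61) ⊕ 37 = 5b ⊕ 37 = 6c
byte 6: (08 ⊕ 33) ⊕ 20 = 3b ⊕ 20 = 1b
byte 7: (3a ⊕ 54) ⊕ 74 = 6e ⊕ 74 = 1a
byte 8: (70 ⊕ b1) ⊕ 68 = c1 ⊕ 68 = a9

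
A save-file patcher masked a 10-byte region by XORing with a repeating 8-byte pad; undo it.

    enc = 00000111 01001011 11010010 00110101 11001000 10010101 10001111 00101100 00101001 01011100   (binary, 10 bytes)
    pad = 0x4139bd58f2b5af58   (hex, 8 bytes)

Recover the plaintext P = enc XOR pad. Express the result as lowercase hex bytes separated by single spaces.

46 72 6f 6d 3a 20 20 74 68 65

The 8-byte key repeats, so the effective keystream is 41 39 bd 58 f2 b5 af 58 41 39.
byte 0: 07 ⊕ 41 = 46
byte 1: 4b ⊕ 39 = 72
byte 2: d2 ⊕ bd = 6f
byte 3: 35 ⊕ 58 = 6d
byte 4: c8 ⊕ f2 = 3a
byte 5: 95 ⊕ b5 = 20
byte 6: 8f ⊕ af = 20
byte 7: 2c ⊕ 58 = 74
byte 8: 29 ⊕ 41 = 68
byte 9: 5c ⊕ 39 = 65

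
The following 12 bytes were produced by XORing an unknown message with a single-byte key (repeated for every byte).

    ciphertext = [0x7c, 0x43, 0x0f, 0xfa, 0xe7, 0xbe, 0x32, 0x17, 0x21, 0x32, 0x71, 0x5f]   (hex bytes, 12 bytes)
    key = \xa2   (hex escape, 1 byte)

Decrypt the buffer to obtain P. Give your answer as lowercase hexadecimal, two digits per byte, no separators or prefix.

dee1ad58451c90b58390d3fd

The 1-byte key repeats, so the effective keystream is a2 a2 a2 a2 a2 a2 a2 a2 a2 a2 a2 a2.
byte 0: 7c XOR a2 = de
byte 1: 43 XOR a2 = e1
byte 2: 0f XOR a2 = ad
byte 3: fa XOR a2 = 58
byte 4: e7 XOR a2 = 45
byte 5: be XOR a2 = 1c
byte 6: 32 XOR a2 = 90
byte 7: 17 XOR a2 = b5
byte 8: 21 XOR a2 = 83
byte 9: 32 XOR a2 = 90
byte 10: 71 XOR a2 = d3
byte 11: 5f XOR a2 = fd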